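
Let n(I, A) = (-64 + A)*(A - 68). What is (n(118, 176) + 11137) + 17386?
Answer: 40619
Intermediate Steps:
n(I, A) = (-68 + A)*(-64 + A) (n(I, A) = (-64 + A)*(-68 + A) = (-68 + A)*(-64 + A))
(n(118, 176) + 11137) + 17386 = ((4352 + 176**2 - 132*176) + 11137) + 17386 = ((4352 + 30976 - 23232) + 11137) + 17386 = (12096 + 11137) + 17386 = 23233 + 17386 = 40619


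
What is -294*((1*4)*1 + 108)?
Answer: -32928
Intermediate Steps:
-294*((1*4)*1 + 108) = -294*(4*1 + 108) = -294*(4 + 108) = -294*112 = -32928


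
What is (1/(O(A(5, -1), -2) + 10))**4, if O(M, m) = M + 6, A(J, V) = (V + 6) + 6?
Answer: 1/531441 ≈ 1.8817e-6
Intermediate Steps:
A(J, V) = 12 + V (A(J, V) = (6 + V) + 6 = 12 + V)
O(M, m) = 6 + M
(1/(O(A(5, -1), -2) + 10))**4 = (1/((6 + (12 - 1)) + 10))**4 = (1/((6 + 11) + 10))**4 = (1/(17 + 10))**4 = (1/27)**4 = 1/531441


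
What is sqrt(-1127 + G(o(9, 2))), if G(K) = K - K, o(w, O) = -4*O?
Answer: 7*I*sqrt(23) ≈ 33.571*I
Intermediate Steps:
G(K) = 0
sqrt(-1127 + G(o(9, 2))) = sqrt(-1127 + 0) = sqrt(-1127) = 7*I*sqrt(23)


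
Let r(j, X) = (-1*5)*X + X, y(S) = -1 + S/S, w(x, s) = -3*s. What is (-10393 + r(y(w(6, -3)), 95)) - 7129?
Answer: -17902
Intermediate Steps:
y(S) = 0 (y(S) = -1 + 1 = 0)
r(j, X) = -4*X (r(j, X) = -5*X + X = -4*X)
(-10393 + r(y(w(6, -3)), 95)) - 7129 = (-10393 - 4*95) - 7129 = (-10393 - 380) - 7129 = -10773 - 7129 = -17902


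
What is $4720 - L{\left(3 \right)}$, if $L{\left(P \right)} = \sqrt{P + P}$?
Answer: $4720 - \sqrt{6} \approx 4717.5$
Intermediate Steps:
$L{\left(P \right)} = \sqrt{2} \sqrt{P}$ ($L{\left(P \right)} = \sqrt{2 P} = \sqrt{2} \sqrt{P}$)
$4720 - L{\left(3 \right)} = 4720 - \sqrt{2} \sqrt{3} = 4720 - \sqrt{6}$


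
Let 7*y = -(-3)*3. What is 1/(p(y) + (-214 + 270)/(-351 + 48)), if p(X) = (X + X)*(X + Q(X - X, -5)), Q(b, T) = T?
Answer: -14847/144548 ≈ -0.10271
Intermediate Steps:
y = 9/7 (y = (-(-3)*3)/7 = (-3*(-3))/7 = (⅐)*9 = 9/7 ≈ 1.2857)
p(X) = 2*X*(-5 + X) (p(X) = (X + X)*(X - 5) = (2*X)*(-5 + X) = 2*X*(-5 + X))
1/(p(y) + (-214 + 270)/(-351 + 48)) = 1/(2*(9/7)*(-5 + 9/7) + (-214 + 270)/(-351 + 48)) = 1/(2*(9/7)*(-26/7) + 56/(-303)) = 1/(-468/49 + 56*(-1/303)) = 1/(-468/49 - 56/303) = 1/(-144548/14847) = -14847/144548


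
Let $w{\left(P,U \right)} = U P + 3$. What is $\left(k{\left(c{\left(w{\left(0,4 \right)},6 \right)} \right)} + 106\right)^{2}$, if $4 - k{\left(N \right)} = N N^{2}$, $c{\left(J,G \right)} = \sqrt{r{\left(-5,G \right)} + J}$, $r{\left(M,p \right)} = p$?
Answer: $6889$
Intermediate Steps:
$w{\left(P,U \right)} = 3 + P U$ ($w{\left(P,U \right)} = P U + 3 = 3 + P U$)
$c{\left(J,G \right)} = \sqrt{G + J}$
$k{\left(N \right)} = 4 - N^{3}$ ($k{\left(N \right)} = 4 - N N^{2} = 4 - N^{3}$)
$\left(k{\left(c{\left(w{\left(0,4 \right)},6 \right)} \right)} + 106\right)^{2} = \left(\left(4 - \left(\sqrt{6 + \left(3 + 0 \cdot 4\right)}\right)^{3}\right) + 106\right)^{2} = \left(\left(4 - \left(\sqrt{6 + \left(3 + 0\right)}\right)^{3}\right) + 106\right)^{2} = \left(\left(4 - \left(\sqrt{6 + 3}\right)^{3}\right) + 106\right)^{2} = \left(\left(4 - \left(\sqrt{9}\right)^{3}\right) + 106\right)^{2} = \left(\left(4 - 3^{3}\right) + 106\right)^{2} = \left(\left(4 - 27\right) + 106\right)^{2} = \left(-23 + 106\right)^{2} = 83^{2} = 6889$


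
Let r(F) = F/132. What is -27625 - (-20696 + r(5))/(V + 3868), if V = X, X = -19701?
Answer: -813207977/29436 ≈ -27626.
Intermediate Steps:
r(F) = F/132 (r(F) = F*(1/132) = F/132)
V = -19701
-27625 - (-20696 + r(5))/(V + 3868) = -27625 - (-20696 + (1/132)*5)/(-19701 + 3868) = -27625 - (-20696 + 5/132)/(-15833) = -27625 - (-2731867)*(-1)/(132*15833) = -27625 - 1*38477/29436 = -27625 - 38477/29436 = -813207977/29436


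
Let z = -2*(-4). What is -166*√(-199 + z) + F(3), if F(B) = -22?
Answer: -22 - 166*I*√191 ≈ -22.0 - 2294.2*I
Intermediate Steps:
z = 8
-166*√(-199 + z) + F(3) = -166*√(-199 + 8) - 22 = -166*I*√191 - 22 = -22 - 166*I*√191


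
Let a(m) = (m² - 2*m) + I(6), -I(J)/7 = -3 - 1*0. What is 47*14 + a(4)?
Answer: 687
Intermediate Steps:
I(J) = 21 (I(J) = -7*(-3 - 1*0) = -7*(-3 + 0) = -7*(-3) = 21)
a(m) = 21 + m² - 2*m (a(m) = (m² - 2*m) + 21 = 21 + m² - 2*m)
47*14 + a(4) = 47*14 + (21 + 4² - 2*4) = 658 + (21 + 16 - 8) = 658 + 29 = 687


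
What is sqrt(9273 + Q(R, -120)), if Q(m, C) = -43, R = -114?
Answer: sqrt(9230) ≈ 96.073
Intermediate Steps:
sqrt(9273 + Q(R, -120)) = sqrt(9273 - 43) = sqrt(9230)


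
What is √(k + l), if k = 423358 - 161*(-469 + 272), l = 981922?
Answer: √1436997 ≈ 1198.7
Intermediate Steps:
k = 455075 (k = 423358 - 161*(-197) = 423358 + 31717 = 455075)
√(k + l) = √(455075 + 981922) = √1436997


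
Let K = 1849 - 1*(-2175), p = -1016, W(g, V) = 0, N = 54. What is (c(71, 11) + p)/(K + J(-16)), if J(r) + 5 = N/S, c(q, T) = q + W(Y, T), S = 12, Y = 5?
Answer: -1890/8047 ≈ -0.23487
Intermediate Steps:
c(q, T) = q (c(q, T) = q + 0 = q)
J(r) = -½ (J(r) = -5 + 54/12 = -5 + 54*(1/12) = -5 + 9/2 = -½)
K = 4024 (K = 1849 + 2175 = 4024)
(c(71, 11) + p)/(K + J(-16)) = (71 - 1016)/(4024 - ½) = -945/8047/2 = -945*2/8047 = -1890/8047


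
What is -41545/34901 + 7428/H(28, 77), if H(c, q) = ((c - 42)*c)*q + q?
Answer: -88825879/61809671 ≈ -1.4371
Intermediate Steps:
H(c, q) = q + c*q*(-42 + c) (H(c, q) = ((-42 + c)*c)*q + q = (c*(-42 + c))*q + q = c*q*(-42 + c) + q = q + c*q*(-42 + c))
-41545/34901 + 7428/H(28, 77) = -41545/34901 + 7428/((77*(1 + 28**2 - 42*28))) = -41545*1/34901 + 7428/((77*(1 + 784 - 1176))) = -41545/34901 + 7428/((77*(-391))) = -41545/34901 + 7428/(-30107) = -41545/34901 + 7428*(-1/30107) = -41545/34901 - 7428/30107 = -88825879/61809671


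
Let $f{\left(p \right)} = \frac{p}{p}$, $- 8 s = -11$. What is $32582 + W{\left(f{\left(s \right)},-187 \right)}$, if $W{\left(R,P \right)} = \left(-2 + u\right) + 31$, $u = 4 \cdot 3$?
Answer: $32623$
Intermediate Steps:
$s = \frac{11}{8}$ ($s = \left(- \frac{1}{8}\right) \left(-11\right) = \frac{11}{8} \approx 1.375$)
$f{\left(p \right)} = 1$
$u = 12$
$W{\left(R,P \right)} = 41$ ($W{\left(R,P \right)} = \left(-2 + 12\right) + 31 = 10 + 31 = 41$)
$32582 + W{\left(f{\left(s \right)},-187 \right)} = 32582 + 41 = 32623$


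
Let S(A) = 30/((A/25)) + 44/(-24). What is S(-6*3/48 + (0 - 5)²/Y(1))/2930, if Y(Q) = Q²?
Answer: 33833/3463260 ≈ 0.0097691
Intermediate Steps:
S(A) = -11/6 + 750/A (S(A) = 30/((A*(1/25))) + 44*(-1/24) = 30/((A/25)) - 11/6 = 30*(25/A) - 11/6 = 750/A - 11/6 = -11/6 + 750/A)
S(-6*3/48 + (0 - 5)²/Y(1))/2930 = (-11/6 + 750/(-6*3/48 + (0 - 5)²/(1²)))/2930 = (-11/6 + 750/(-18*1/48 + (-5)²/1))*(1/2930) = (-11/6 + 750/(-3/8 + 25*1))*(1/2930) = (-11/6 + 750/(-3/8 + 25))*(1/2930) = (-11/6 + 750/(197/8))*(1/2930) = (-11/6 + 750*(8/197))*(1/2930) = (-11/6 + 6000/197)*(1/2930) = (33833/1182)*(1/2930) = 33833/3463260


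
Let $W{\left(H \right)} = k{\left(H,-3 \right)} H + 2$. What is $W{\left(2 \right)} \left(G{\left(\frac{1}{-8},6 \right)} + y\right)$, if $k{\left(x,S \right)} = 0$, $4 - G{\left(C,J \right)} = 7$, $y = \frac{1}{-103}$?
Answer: $- \frac{620}{103} \approx -6.0194$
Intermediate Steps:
$y = - \frac{1}{103} \approx -0.0097087$
$G{\left(C,J \right)} = -3$ ($G{\left(C,J \right)} = 4 - 7 = -3$)
$W{\left(H \right)} = 2$ ($W{\left(H \right)} = 0 H + 2 = 0 + 2 = 2$)
$W{\left(2 \right)} \left(G{\left(\frac{1}{-8},6 \right)} + y\right) = 2 \left(-3 - \frac{1}{103}\right) = 2 \left(- \frac{310}{103}\right) = - \frac{620}{103}$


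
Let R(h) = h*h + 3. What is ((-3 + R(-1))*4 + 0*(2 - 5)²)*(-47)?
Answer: -188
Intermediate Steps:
R(h) = 3 + h² (R(h) = h² + 3 = 3 + h²)
((-3 + R(-1))*4 + 0*(2 - 5)²)*(-47) = ((-3 + (3 + (-1)²))*4 + 0*(2 - 5)²)*(-47) = ((-3 + (3 + 1))*4 + 0*(-3)²)*(-47) = ((-3 + 4)*4 + 0*9)*(-47) = (1*4 + 0)*(-47) = (4 + 0)*(-47) = 4*(-47) = -188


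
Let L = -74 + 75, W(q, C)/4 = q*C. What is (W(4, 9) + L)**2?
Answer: 21025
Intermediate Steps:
W(q, C) = 4*C*q (W(q, C) = 4*(q*C) = 4*(C*q) = 4*C*q)
L = 1
(W(4, 9) + L)**2 = (4*9*4 + 1)**2 = (144 + 1)**2 = 145**2 = 21025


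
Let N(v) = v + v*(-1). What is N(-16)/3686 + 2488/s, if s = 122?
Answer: 1244/61 ≈ 20.393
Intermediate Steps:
N(v) = 0 (N(v) = v - v = 0)
N(-16)/3686 + 2488/s = 0/3686 + 2488/122 = 0*(1/3686) + 2488*(1/122) = 0 + 1244/61 = 1244/61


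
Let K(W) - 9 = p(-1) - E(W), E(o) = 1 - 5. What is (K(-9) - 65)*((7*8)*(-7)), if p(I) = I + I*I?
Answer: 20384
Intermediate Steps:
E(o) = -4
p(I) = I + I²
K(W) = 13 (K(W) = 9 + (-(1 - 1) - 1*(-4)) = 9 + (-1*0 + 4) = 9 + (0 + 4) = 9 + 4 = 13)
(K(-9) - 65)*((7*8)*(-7)) = (13 - 65)*((7*8)*(-7)) = -2912*(-7) = -52*(-392) = 20384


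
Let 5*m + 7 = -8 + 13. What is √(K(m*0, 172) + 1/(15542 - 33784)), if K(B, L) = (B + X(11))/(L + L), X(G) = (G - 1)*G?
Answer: √196716866507/784406 ≈ 0.56543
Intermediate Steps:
m = -⅖ (m = -7/5 + (-8 + 13)/5 = -7/5 + (⅕)*5 = -7/5 + 1 = -⅖ ≈ -0.40000)
X(G) = G*(-1 + G) (X(G) = (-1 + G)*G = G*(-1 + G))
K(B, L) = (110 + B)/(2*L) (K(B, L) = (B + 11*(-1 + 11))/(L + L) = (B + 11*10)/((2*L)) = (B + 110)*(1/(2*L)) = (110 + B)*(1/(2*L)) = (110 + B)/(2*L))
√(K(m*0, 172) + 1/(15542 - 33784)) = √((½)*(110 - ⅖*0)/172 + 1/(15542 - 33784)) = √((½)*(1/172)*(110 + 0) + 1/(-18242)) = √((½)*(1/172)*110 - 1/18242) = √(55/172 - 1/18242) = √(501569/1568812) = √196716866507/784406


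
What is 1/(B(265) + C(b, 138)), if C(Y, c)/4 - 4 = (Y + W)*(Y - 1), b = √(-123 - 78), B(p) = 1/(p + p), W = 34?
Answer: -259551070/1223599420561 - 37078800*I*√201/1223599420561 ≈ -0.00021212 - 0.00042962*I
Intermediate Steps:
B(p) = 1/(2*p)
b = I*√201 (b = √(-201) = I*√201 ≈ 14.177*I)
C(Y, c) = 16 + 4*(-1 + Y)*(34 + Y) (C(Y, c) = 16 + 4*((Y + 34)*(Y - 1)) = 16 + 4*((34 + Y)*(-1 + Y)) = 16 + 4*((-1 + Y)*(34 + Y)) = 16 + 4*(-1 + Y)*(34 + Y))
1/(B(265) + C(b, 138)) = 1/((½)/265 + (-120 + 4*(I*√201)² + 132*(I*√201))) = 1/((½)*(1/265) + (-120 + 4*(-201) + 132*I*√201)) = 1/(1/530 + (-120 - 804 + 132*I*√201)) = 1/(1/530 + (-924 + 132*I*√201)) = 1/(-489719/530 + 132*I*√201)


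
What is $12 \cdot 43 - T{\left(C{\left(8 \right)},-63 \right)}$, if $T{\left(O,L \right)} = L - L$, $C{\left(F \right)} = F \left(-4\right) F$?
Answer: $516$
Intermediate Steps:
$C{\left(F \right)} = - 4 F^{2}$ ($C{\left(F \right)} = - 4 F F = - 4 F^{2}$)
$T{\left(O,L \right)} = 0$
$12 \cdot 43 - T{\left(C{\left(8 \right)},-63 \right)} = 12 \cdot 43 - 0 = 516 + 0 = 516$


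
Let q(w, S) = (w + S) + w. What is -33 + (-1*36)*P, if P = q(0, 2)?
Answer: -105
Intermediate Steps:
q(w, S) = S + 2*w (q(w, S) = (S + w) + w = S + 2*w)
P = 2 (P = 2 + 2*0 = 2 + 0 = 2)
-33 + (-1*36)*P = -33 - 1*36*2 = -33 - 36*2 = -33 - 72 = -105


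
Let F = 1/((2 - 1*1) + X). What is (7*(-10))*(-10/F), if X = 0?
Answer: 700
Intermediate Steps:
F = 1 (F = 1/((2 - 1*1) + 0) = 1/((2 - 1) + 0) = 1/(1 + 0) = 1/1 = 1)
(7*(-10))*(-10/F) = (7*(-10))*(-10/1) = -(-700) = -70*(-10) = 700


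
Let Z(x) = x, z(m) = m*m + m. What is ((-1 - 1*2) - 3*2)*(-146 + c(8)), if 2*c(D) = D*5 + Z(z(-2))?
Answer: 1125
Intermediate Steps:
z(m) = m + m**2 (z(m) = m**2 + m = m + m**2)
c(D) = 1 + 5*D/2 (c(D) = (D*5 - 2*(1 - 2))/2 = (5*D - 2*(-1))/2 = (5*D + 2)/2 = (2 + 5*D)/2 = 1 + 5*D/2)
((-1 - 1*2) - 3*2)*(-146 + c(8)) = ((-1 - 1*2) - 3*2)*(-146 + (1 + (5/2)*8)) = ((-1 - 2) - 6)*(-146 + (1 + 20)) = (-3 - 6)*(-146 + 21) = -9*(-125) = 1125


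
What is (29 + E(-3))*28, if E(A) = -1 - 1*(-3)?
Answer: 868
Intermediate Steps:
E(A) = 2 (E(A) = -1 + 3 = 2)
(29 + E(-3))*28 = (29 + 2)*28 = 31*28 = 868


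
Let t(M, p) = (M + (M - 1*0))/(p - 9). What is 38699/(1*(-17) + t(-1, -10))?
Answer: -735281/321 ≈ -2290.6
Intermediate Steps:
t(M, p) = 2*M/(-9 + p) (t(M, p) = (M + (M + 0))/(-9 + p) = (M + M)/(-9 + p) = (2*M)/(-9 + p) = 2*M/(-9 + p))
38699/(1*(-17) + t(-1, -10)) = 38699/(1*(-17) + 2*(-1)/(-9 - 10)) = 38699/(-17 + 2*(-1)/(-19)) = 38699/(-17 + 2*(-1)*(-1/19)) = 38699/(-17 + 2/19) = 38699/(-321/19) = 38699*(-19/321) = -735281/321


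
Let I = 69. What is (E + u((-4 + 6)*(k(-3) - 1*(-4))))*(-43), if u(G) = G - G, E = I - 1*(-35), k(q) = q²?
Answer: -4472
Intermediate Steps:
E = 104 (E = 69 - 1*(-35) = 69 + 35 = 104)
u(G) = 0
(E + u((-4 + 6)*(k(-3) - 1*(-4))))*(-43) = (104 + 0)*(-43) = 104*(-43) = -4472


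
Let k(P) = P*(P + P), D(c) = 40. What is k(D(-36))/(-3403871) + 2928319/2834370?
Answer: 9958550138849/9647829846270 ≈ 1.0322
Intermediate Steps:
k(P) = 2*P² (k(P) = P*(2*P) = 2*P²)
k(D(-36))/(-3403871) + 2928319/2834370 = (2*40²)/(-3403871) + 2928319/2834370 = (2*1600)*(-1/3403871) + 2928319*(1/2834370) = 3200*(-1/3403871) + 2928319/2834370 = -3200/3403871 + 2928319/2834370 = 9958550138849/9647829846270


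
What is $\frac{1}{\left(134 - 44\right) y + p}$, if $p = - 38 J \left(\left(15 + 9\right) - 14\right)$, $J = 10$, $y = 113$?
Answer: $\frac{1}{6370} \approx 0.00015699$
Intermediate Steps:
$p = -3800$ ($p = \left(-38\right) 10 \left(\left(15 + 9\right) - 14\right) = - 380 \left(24 - 14\right) = \left(-380\right) 10 = -3800$)
$\frac{1}{\left(134 - 44\right) y + p} = \frac{1}{\left(134 - 44\right) 113 - 3800} = \frac{1}{90 \cdot 113 - 3800} = \frac{1}{10170 - 3800} = \frac{1}{6370}$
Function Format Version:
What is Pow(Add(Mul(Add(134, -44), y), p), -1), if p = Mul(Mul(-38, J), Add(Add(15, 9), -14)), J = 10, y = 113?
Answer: Rational(1, 6370) ≈ 0.00015699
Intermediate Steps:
p = -3800 (p = Mul(Mul(-38, 10), Add(Add(15, 9), -14)) = Mul(-380, Add(24, -14)) = Mul(-380, 10) = -3800)
Pow(Add(Mul(Add(134, -44), y), p), -1) = Pow(Add(Mul(Add(134, -44), 113), -3800), -1) = Pow(Add(Mul(90, 113), -3800), -1) = Pow(Add(10170, -3800), -1) = Pow(6370, -1) = Rational(1, 6370)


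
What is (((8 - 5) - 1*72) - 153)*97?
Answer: -21534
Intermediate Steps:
(((8 - 5) - 1*72) - 153)*97 = ((3 - 72) - 153)*97 = (-69 - 153)*97 = -222*97 = -21534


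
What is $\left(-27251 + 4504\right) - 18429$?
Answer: $-41176$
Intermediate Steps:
$\left(-27251 + 4504\right) - 18429 = -22747 - 18429 = -41176$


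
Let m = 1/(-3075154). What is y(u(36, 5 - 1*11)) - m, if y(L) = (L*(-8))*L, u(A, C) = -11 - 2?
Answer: -4157608207/3075154 ≈ -1352.0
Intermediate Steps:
u(A, C) = -13
y(L) = -8*L**2 (y(L) = (-8*L)*L = -8*L**2)
m = -1/3075154 ≈ -3.2519e-7
y(u(36, 5 - 1*11)) - m = -8*(-13)**2 - 1*(-1/3075154) = -8*169 + 1/3075154 = -1352 + 1/3075154 = -4157608207/3075154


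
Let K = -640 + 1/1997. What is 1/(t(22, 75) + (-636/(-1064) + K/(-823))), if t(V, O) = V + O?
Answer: 437179246/43007677305 ≈ 0.010165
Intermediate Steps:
K = -1278079/1997 (K = -640 + 1/1997 = -1278079/1997 ≈ -640.00)
t(V, O) = O + V
1/(t(22, 75) + (-636/(-1064) + K/(-823))) = 1/((75 + 22) + (-636/(-1064) - 1278079/1997/(-823))) = 1/(97 + (-636*(-1/1064) - 1278079/1997*(-1/823))) = 1/(97 + (159/266 + 1278079/1643531)) = 1/(97 + 601290443/437179246) = 1/(43007677305/437179246) = 437179246/43007677305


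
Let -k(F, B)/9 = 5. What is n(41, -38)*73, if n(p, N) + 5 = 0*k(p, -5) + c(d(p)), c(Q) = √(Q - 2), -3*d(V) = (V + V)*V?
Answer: -365 + 146*I*√2526/3 ≈ -365.0 + 2446.0*I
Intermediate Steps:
d(V) = -2*V²/3 (d(V) = -(V + V)*V/3 = -2*V*V/3 = -2*V²/3)
c(Q) = √(-2 + Q)
k(F, B) = -45 (k(F, B) = -9*5 = -45)
n(p, N) = -5 + √(-2 - 2*p²/3) (n(p, N) = -5 + (0*(-45) + √(-2 - 2*p²/3)) = -5 + (0 + √(-2 - 2*p²/3)) = -5 + √(-2 - 2*p²/3))
n(41, -38)*73 = (-5 + √(-18 - 6*41²)/3)*73 = (-5 + √(-18 - 6*1681)/3)*73 = (-5 + √(-18 - 10086)/3)*73 = (-5 + √(-10104)/3)*73 = (-5 + (2*I*√2526)/3)*73 = (-5 + 2*I*√2526/3)*73 = -365 + 146*I*√2526/3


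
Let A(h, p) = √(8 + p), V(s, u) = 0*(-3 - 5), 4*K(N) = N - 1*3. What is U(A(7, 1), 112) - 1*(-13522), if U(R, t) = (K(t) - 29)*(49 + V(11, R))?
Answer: 53745/4 ≈ 13436.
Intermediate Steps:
K(N) = -¾ + N/4 (K(N) = (N - 1*3)/4 = (N - 3)/4 = (-3 + N)/4 = -¾ + N/4)
V(s, u) = 0 (V(s, u) = 0*(-8) = 0)
U(R, t) = -5831/4 + 49*t/4 (U(R, t) = ((-¾ + t/4) - 29)*(49 + 0) = (-119/4 + t/4)*49 = -5831/4 + 49*t/4)
U(A(7, 1), 112) - 1*(-13522) = (-5831/4 + (49/4)*112) - 1*(-13522) = (-5831/4 + 1372) + 13522 = -343/4 + 13522 = 53745/4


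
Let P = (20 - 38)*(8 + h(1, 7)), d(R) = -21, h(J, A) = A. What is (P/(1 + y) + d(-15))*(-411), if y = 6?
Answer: 171387/7 ≈ 24484.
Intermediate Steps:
P = -270 (P = (20 - 38)*(8 + 7) = -18*15 = -270)
(P/(1 + y) + d(-15))*(-411) = (-270/(1 + 6) - 21)*(-411) = (-270/7 - 21)*(-411) = -417/7*(-411) = 171387/7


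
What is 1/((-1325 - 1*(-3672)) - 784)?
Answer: 1/1563 ≈ 0.00063980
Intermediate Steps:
1/((-1325 - 1*(-3672)) - 784) = 1/((-1325 + 3672) - 784) = 1/(2347 - 784) = 1/1563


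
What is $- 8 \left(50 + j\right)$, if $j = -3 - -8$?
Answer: $-440$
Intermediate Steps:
$j = 5$ ($j = -3 + 8 = 5$)
$- 8 \left(50 + j\right) = - 8 \left(50 + 5\right) = \left(-8\right) 55 = -440$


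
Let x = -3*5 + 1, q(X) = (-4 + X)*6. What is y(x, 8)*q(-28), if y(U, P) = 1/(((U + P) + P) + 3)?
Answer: -192/5 ≈ -38.400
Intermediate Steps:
q(X) = -24 + 6*X
x = -14 (x = -15 + 1 = -14)
y(U, P) = 1/(3 + U + 2*P) (y(U, P) = 1/(((P + U) + P) + 3) = 1/((U + 2*P) + 3) = 1/(3 + U + 2*P))
y(x, 8)*q(-28) = (-24 + 6*(-28))/(3 - 14 + 2*8) = (-24 - 168)/(3 - 14 + 16) = -192/5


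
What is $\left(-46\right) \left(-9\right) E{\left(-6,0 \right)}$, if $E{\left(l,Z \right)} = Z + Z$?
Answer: $0$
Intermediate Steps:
$E{\left(l,Z \right)} = 2 Z$
$\left(-46\right) \left(-9\right) E{\left(-6,0 \right)} = \left(-46\right) \left(-9\right) 2 \cdot 0 = 414 \cdot 0 = 0$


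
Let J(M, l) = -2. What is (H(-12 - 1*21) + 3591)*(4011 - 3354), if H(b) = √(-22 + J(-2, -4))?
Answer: 2359287 + 1314*I*√6 ≈ 2.3593e+6 + 3218.6*I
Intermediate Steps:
H(b) = 2*I*√6 (H(b) = √(-22 - 2) = √(-24) = 2*I*√6)
(H(-12 - 1*21) + 3591)*(4011 - 3354) = (2*I*√6 + 3591)*(4011 - 3354) = (3591 + 2*I*√6)*657 = 2359287 + 1314*I*√6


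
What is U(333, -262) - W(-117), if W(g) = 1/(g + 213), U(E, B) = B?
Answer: -25153/96 ≈ -262.01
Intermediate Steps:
W(g) = 1/(213 + g)
U(333, -262) - W(-117) = -262 - 1/(213 - 117) = -262 - 1/96 = -25153/96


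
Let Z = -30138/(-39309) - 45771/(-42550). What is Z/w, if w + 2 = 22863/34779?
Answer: -11908268307809/8677995697250 ≈ -1.3722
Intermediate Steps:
Z = 1027194713/557532650 (Z = -30138*(-1/39309) - 45771*(-1/42550) = 10046/13103 + 45771/42550 = 1027194713/557532650 ≈ 1.8424)
w = -15565/11593 (w = -2 + 22863/34779 = -2 + 22863*(1/34779) = -2 + 7621/11593 = -15565/11593 ≈ -1.3426)
Z/w = 1027194713/(557532650*(-15565/11593)) = (1027194713/557532650)*(-11593/15565) = -11908268307809/8677995697250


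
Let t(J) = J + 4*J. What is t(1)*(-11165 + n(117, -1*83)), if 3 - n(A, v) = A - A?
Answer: -55810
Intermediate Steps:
t(J) = 5*J
n(A, v) = 3 (n(A, v) = 3 - (A - A) = 3 - 1*0 = 3 + 0 = 3)
t(1)*(-11165 + n(117, -1*83)) = (5*1)*(-11165 + 3) = 5*(-11162) = -55810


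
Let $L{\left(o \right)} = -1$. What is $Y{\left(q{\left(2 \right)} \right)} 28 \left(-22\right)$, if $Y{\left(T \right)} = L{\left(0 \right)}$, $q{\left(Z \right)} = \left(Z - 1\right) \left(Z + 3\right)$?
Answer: $616$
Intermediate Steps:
$q{\left(Z \right)} = \left(-1 + Z\right) \left(3 + Z\right)$
$Y{\left(T \right)} = -1$
$Y{\left(q{\left(2 \right)} \right)} 28 \left(-22\right) = \left(-1\right) 28 \left(-22\right) = \left(-28\right) \left(-22\right) = 616$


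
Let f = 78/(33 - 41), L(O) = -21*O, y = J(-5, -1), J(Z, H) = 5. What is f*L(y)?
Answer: 4095/4 ≈ 1023.8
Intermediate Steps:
y = 5
f = -39/4 (f = 78/(-8) = 78*(-⅛) = -39/4 ≈ -9.7500)
f*L(y) = -(-819)*5/4 = -39/4*(-105) = 4095/4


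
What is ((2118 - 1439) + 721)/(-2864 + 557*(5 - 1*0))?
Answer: -1400/79 ≈ -17.722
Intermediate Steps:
((2118 - 1439) + 721)/(-2864 + 557*(5 - 1*0)) = (679 + 721)/(-2864 + 557*(5 + 0)) = 1400/(-2864 + 557*5) = 1400/(-2864 + 2785) = 1400/(-79) = 1400*(-1/79) = -1400/79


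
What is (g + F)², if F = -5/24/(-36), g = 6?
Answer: 26925721/746496 ≈ 36.069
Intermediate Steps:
F = 5/864 (F = -5*1/24*(-1/36) = -5/24*(-1/36) = 5/864 ≈ 0.0057870)
(g + F)² = (6 + 5/864)² = (5189/864)² = 26925721/746496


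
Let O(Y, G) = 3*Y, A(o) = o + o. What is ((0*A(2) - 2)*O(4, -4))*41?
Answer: -984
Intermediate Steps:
A(o) = 2*o
((0*A(2) - 2)*O(4, -4))*41 = ((0*(2*2) - 2)*(3*4))*41 = ((0*4 - 2)*12)*41 = ((0 - 2)*12)*41 = -2*12*41 = -24*41 = -984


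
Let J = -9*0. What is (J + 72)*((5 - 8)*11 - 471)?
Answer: -36288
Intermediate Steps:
J = 0
(J + 72)*((5 - 8)*11 - 471) = (0 + 72)*((5 - 8)*11 - 471) = 72*(-3*11 - 471) = 72*(-33 - 471) = 72*(-504) = -36288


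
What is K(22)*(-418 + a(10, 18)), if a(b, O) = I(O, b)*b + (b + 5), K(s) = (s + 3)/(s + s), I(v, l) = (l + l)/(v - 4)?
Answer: -68025/308 ≈ -220.86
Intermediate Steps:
I(v, l) = 2*l/(-4 + v) (I(v, l) = (2*l)/(-4 + v) = 2*l/(-4 + v))
K(s) = (3 + s)/(2*s) (K(s) = (3 + s)/((2*s)) = (3 + s)*(1/(2*s)) = (3 + s)/(2*s))
a(b, O) = 5 + b + 2*b²/(-4 + O) (a(b, O) = (2*b/(-4 + O))*b + (b + 5) = 2*b²/(-4 + O) + (5 + b) = 5 + b + 2*b²/(-4 + O))
K(22)*(-418 + a(10, 18)) = ((½)*(3 + 22)/22)*(-418 + (2*10² + (-4 + 18)*(5 + 10))/(-4 + 18)) = ((½)*(1/22)*25)*(-418 + (2*100 + 14*15)/14) = 25*(-418 + (200 + 210)/14)/44 = 25*(-418 + (1/14)*410)/44 = 25*(-418 + 205/7)/44 = (25/44)*(-2721/7) = -68025/308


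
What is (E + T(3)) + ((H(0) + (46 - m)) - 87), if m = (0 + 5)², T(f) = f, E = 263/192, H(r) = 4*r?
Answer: -11833/192 ≈ -61.630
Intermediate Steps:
E = 263/192 (E = 263*(1/192) = 263/192 ≈ 1.3698)
m = 25 (m = 5² = 25)
(E + T(3)) + ((H(0) + (46 - m)) - 87) = (263/192 + 3) + ((4*0 + (46 - 1*25)) - 87) = 839/192 + ((0 + (46 - 25)) - 87) = 839/192 + ((0 + 21) - 87) = 839/192 + (21 - 87) = 839/192 - 66 = -11833/192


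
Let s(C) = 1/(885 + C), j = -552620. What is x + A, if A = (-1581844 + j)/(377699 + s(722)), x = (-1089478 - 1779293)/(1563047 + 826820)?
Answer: -4969339772357745/725279578337449 ≈ -6.8516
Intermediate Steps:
x = -2868771/2389867 ≈ -1.2004
A = -1715041824/303481147 (A = (-1581844 - 552620)/(377699 + 1/(885 + 722)) = -2134464/(377699 + 1/1607) = -2134464/606962294/1607 = -2134464*1607/606962294 = -1715041824/303481147 ≈ -5.6512)
x + A = -2868771/2389867 - 1715041824/303481147 = -4969339772357745/725279578337449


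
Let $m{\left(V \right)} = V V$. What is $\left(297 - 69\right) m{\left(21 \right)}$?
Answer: $100548$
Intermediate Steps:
$m{\left(V \right)} = V^{2}$
$\left(297 - 69\right) m{\left(21 \right)} = \left(297 - 69\right) 21^{2} = 228 \cdot 441 = 100548$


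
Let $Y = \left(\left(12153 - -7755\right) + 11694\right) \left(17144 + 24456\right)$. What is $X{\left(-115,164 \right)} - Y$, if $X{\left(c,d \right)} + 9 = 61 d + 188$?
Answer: $-1314633017$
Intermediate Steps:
$X{\left(c,d \right)} = 179 + 61 d$ ($X{\left(c,d \right)} = -9 + \left(61 d + 188\right) = -9 + \left(188 + 61 d\right) = 179 + 61 d$)
$Y = 1314643200$ ($Y = \left(\left(12153 + 7755\right) + 11694\right) 41600 = \left(19908 + 11694\right) 41600 = 31602 \cdot 41600 = 1314643200$)
$X{\left(-115,164 \right)} - Y = \left(179 + 61 \cdot 164\right) - 1314643200 = \left(179 + 10004\right) - 1314643200 = 10183 - 1314643200 = -1314633017$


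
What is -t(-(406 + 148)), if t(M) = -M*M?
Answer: 306916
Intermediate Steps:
t(M) = -M²
-t(-(406 + 148)) = -(-1)*(-(406 + 148))² = -(-1)*(-1*554)² = -(-1)*(-554)² = -(-1)*306916 = -1*(-306916) = 306916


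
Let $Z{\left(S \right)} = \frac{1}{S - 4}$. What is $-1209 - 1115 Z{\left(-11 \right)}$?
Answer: $- \frac{3404}{3} \approx -1134.7$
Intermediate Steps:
$Z{\left(S \right)} = \frac{1}{-4 + S}$
$-1209 - 1115 Z{\left(-11 \right)} = -1209 - \frac{1115}{-4 - 11} = -1209 - \frac{1115}{-15} = -1209 - - \frac{223}{3} = -1209 + \frac{223}{3} = - \frac{3404}{3}$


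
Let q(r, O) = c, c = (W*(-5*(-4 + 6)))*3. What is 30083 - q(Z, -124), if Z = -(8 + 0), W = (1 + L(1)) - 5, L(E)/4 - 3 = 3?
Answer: 30683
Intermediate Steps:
L(E) = 24 (L(E) = 12 + 4*3 = 12 + 12 = 24)
W = 20 (W = (1 + 24) - 5 = 25 - 5 = 20)
Z = -8 (Z = -1*8 = -8)
c = -600 (c = (20*(-5*(-4 + 6)))*3 = (20*(-5*2))*3 = (20*(-10))*3 = -200*3 = -600)
q(r, O) = -600
30083 - q(Z, -124) = 30083 - 1*(-600) = 30083 + 600 = 30683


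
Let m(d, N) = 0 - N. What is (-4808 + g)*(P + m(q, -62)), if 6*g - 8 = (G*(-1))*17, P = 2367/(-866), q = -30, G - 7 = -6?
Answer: -493695175/1732 ≈ -2.8504e+5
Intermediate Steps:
G = 1 (G = 7 - 6 = 1)
m(d, N) = -N
P = -2367/866 (P = 2367*(-1/866) = -2367/866 ≈ -2.7333)
g = -3/2 (g = 4/3 + ((1*(-1))*17)/6 = 4/3 + (-1*17)/6 = 4/3 + (⅙)*(-17) = 4/3 - 17/6 = -3/2 ≈ -1.5000)
(-4808 + g)*(P + m(q, -62)) = (-4808 - 3/2)*(-2367/866 - 1*(-62)) = -9619*(-2367/866 + 62)/2 = -9619/2*51325/866 = -493695175/1732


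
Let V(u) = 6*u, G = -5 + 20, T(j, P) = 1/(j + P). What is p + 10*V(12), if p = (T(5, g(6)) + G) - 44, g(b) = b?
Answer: 7602/11 ≈ 691.09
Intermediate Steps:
T(j, P) = 1/(P + j)
G = 15
p = -318/11 (p = (1/(6 + 5) + 15) - 44 = (1/11 + 15) - 44 = 166/11 - 44 = -318/11 ≈ -28.909)
p + 10*V(12) = -318/11 + 10*(6*12) = -318/11 + 10*72 = -318/11 + 720 = 7602/11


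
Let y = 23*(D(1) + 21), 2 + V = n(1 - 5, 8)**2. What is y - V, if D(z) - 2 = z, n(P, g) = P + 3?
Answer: 553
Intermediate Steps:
n(P, g) = 3 + P
D(z) = 2 + z
V = -1 (V = -2 + (3 + (1 - 5))**2 = -2 + (3 - 4)**2 = -2 + (-1)**2 = -2 + 1 = -1)
y = 552 (y = 23*((2 + 1) + 21) = 23*(3 + 21) = 23*24 = 552)
y - V = 552 - 1*(-1) = 552 + 1 = 553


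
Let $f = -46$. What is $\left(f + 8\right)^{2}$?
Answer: $1444$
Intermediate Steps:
$\left(f + 8\right)^{2} = \left(-46 + 8\right)^{2} = \left(-38\right)^{2} = 1444$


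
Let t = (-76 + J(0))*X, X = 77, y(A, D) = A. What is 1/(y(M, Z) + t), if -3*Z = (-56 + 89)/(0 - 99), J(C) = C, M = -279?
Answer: -1/6131 ≈ -0.00016311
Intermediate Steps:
Z = ⅑ (Z = -(-56 + 89)/(3*(0 - 99)) = -11/(-99) = -11*(-1)/99 = -⅓*(-⅓) = ⅑ ≈ 0.11111)
t = -5852 (t = (-76 + 0)*77 = -76*77 = -5852)
1/(y(M, Z) + t) = 1/(-279 - 5852) = 1/(-6131) = -1/6131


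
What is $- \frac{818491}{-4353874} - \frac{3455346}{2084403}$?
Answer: $- \frac{94596283791}{64363319342} \approx -1.4697$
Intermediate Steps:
$- \frac{818491}{-4353874} - \frac{3455346}{2084403} = \left(-818491\right) \left(- \frac{1}{4353874}\right) - \frac{24506}{14783} = \frac{818491}{4353874} - \frac{24506}{14783} = - \frac{94596283791}{64363319342}$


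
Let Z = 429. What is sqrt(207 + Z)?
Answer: 2*sqrt(159) ≈ 25.219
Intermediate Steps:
sqrt(207 + Z) = sqrt(207 + 429) = sqrt(636) = 2*sqrt(159)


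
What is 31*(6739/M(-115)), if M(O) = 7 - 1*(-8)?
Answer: 208909/15 ≈ 13927.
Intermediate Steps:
M(O) = 15 (M(O) = 7 + 8 = 15)
31*(6739/M(-115)) = 31*(6739/15) = 208909/15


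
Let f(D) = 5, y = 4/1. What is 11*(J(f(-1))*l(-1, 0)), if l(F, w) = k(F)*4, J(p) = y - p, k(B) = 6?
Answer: -264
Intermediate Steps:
y = 4 (y = 4*1 = 4)
J(p) = 4 - p
l(F, w) = 24 (l(F, w) = 6*4 = 24)
11*(J(f(-1))*l(-1, 0)) = 11*((4 - 1*5)*24) = 11*((4 - 5)*24) = 11*(-1*24) = 11*(-24) = -264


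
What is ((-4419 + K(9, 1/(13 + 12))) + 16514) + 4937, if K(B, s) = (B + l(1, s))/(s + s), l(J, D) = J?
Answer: 17157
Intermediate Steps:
K(B, s) = (1 + B)/(2*s) (K(B, s) = (B + 1)/(s + s) = (1 + B)/((2*s)) = (1 + B)*(1/(2*s)) = (1 + B)/(2*s))
((-4419 + K(9, 1/(13 + 12))) + 16514) + 4937 = ((-4419 + (1 + 9)/(2*(1/(13 + 12)))) + 16514) + 4937 = ((-4419 + (1/2)*10/1/25) + 16514) + 4937 = ((-4419 + (1/2)*10/(1/25)) + 16514) + 4937 = ((-4419 + (1/2)*25*10) + 16514) + 4937 = ((-4419 + 125) + 16514) + 4937 = (-4294 + 16514) + 4937 = 12220 + 4937 = 17157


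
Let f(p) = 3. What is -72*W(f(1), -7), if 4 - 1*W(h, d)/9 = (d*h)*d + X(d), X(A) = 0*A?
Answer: 92664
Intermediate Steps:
X(A) = 0
W(h, d) = 36 - 9*h*d² (W(h, d) = 36 - 9*((d*h)*d + 0) = 36 - 9*(h*d² + 0) = 36 - 9*h*d²)
-72*W(f(1), -7) = -72*(36 - 9*3*(-7)²) = -72*(36 - 9*3*49) = -72*(36 - 1323) = -72*(-1287) = 92664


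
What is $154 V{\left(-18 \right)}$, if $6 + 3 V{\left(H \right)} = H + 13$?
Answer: $- \frac{1694}{3} \approx -564.67$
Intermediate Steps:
$V{\left(H \right)} = \frac{7}{3} + \frac{H}{3}$ ($V{\left(H \right)} = -2 + \frac{H + 13}{3} = -2 + \frac{13 + H}{3} = -2 + \left(\frac{13}{3} + \frac{H}{3}\right) = \frac{7}{3} + \frac{H}{3}$)
$154 V{\left(-18 \right)} = 154 \left(\frac{7}{3} + \frac{1}{3} \left(-18\right)\right) = 154 \left(\frac{7}{3} - 6\right) = 154 \left(- \frac{11}{3}\right) = - \frac{1694}{3}$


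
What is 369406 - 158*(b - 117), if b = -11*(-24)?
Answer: 346180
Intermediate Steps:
b = 264
369406 - 158*(b - 117) = 369406 - 158*(264 - 117) = 369406 - 158*147 = 369406 - 1*23226 = 369406 - 23226 = 346180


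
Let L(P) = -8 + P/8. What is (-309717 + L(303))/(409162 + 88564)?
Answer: -2477497/3981808 ≈ -0.62220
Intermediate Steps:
L(P) = -8 + P/8
(-309717 + L(303))/(409162 + 88564) = (-309717 + (-8 + (⅛)*303))/(409162 + 88564) = (-309717 + (-8 + 303/8))/497726 = (-309717 + 239/8)*(1/497726) = -2477497/8*1/497726 = -2477497/3981808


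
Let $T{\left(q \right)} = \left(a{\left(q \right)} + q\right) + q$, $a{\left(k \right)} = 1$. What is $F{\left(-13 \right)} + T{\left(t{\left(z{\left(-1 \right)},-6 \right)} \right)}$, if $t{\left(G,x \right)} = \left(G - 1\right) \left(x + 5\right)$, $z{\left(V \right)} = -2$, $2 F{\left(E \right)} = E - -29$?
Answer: $15$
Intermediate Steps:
$F{\left(E \right)} = \frac{29}{2} + \frac{E}{2}$ ($F{\left(E \right)} = \frac{E - -29}{2} = \frac{E + 29}{2} = \frac{29 + E}{2} = \frac{29}{2} + \frac{E}{2}$)
$t{\left(G,x \right)} = \left(-1 + G\right) \left(5 + x\right)$
$T{\left(q \right)} = 1 + 2 q$ ($T{\left(q \right)} = \left(1 + q\right) + q = 1 + 2 q$)
$F{\left(-13 \right)} + T{\left(t{\left(z{\left(-1 \right)},-6 \right)} \right)} = \left(\frac{29}{2} + \frac{1}{2} \left(-13\right)\right) + \left(1 + 2 \left(-5 - -6 + 5 \left(-2\right) - -12\right)\right) = \left(\frac{29}{2} - \frac{13}{2}\right) + \left(1 + 2 \left(-5 + 6 - 10 + 12\right)\right) = 8 + \left(1 + 2 \cdot 3\right) = 8 + \left(1 + 6\right) = 8 + 7 = 15$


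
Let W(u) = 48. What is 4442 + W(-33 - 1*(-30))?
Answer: 4490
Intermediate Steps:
4442 + W(-33 - 1*(-30)) = 4442 + 48 = 4490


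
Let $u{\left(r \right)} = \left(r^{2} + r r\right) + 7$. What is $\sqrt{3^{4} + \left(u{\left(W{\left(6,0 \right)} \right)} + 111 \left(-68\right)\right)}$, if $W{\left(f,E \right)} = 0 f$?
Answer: $2 i \sqrt{1865} \approx 86.371 i$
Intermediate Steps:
$W{\left(f,E \right)} = 0$
$u{\left(r \right)} = 7 + 2 r^{2}$ ($u{\left(r \right)} = \left(r^{2} + r^{2}\right) + 7 = 2 r^{2} + 7 = 7 + 2 r^{2}$)
$\sqrt{3^{4} + \left(u{\left(W{\left(6,0 \right)} \right)} + 111 \left(-68\right)\right)} = \sqrt{3^{4} + \left(\left(7 + 2 \cdot 0^{2}\right) + 111 \left(-68\right)\right)} = \sqrt{81 + \left(\left(7 + 2 \cdot 0\right) - 7548\right)} = \sqrt{81 + \left(\left(7 + 0\right) - 7548\right)} = \sqrt{81 + \left(7 - 7548\right)} = \sqrt{81 - 7541} = \sqrt{-7460} = 2 i \sqrt{1865}$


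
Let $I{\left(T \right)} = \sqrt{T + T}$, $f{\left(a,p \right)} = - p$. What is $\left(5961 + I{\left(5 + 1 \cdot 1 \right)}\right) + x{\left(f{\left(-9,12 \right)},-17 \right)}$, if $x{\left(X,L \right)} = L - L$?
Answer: $5961 + 2 \sqrt{3} \approx 5964.5$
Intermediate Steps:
$I{\left(T \right)} = \sqrt{2} \sqrt{T}$ ($I{\left(T \right)} = \sqrt{2 T} = \sqrt{2} \sqrt{T}$)
$x{\left(X,L \right)} = 0$
$\left(5961 + I{\left(5 + 1 \cdot 1 \right)}\right) + x{\left(f{\left(-9,12 \right)},-17 \right)} = \left(5961 + \sqrt{2} \sqrt{5 + 1 \cdot 1}\right) + 0 = \left(5961 + \sqrt{2} \sqrt{5 + 1}\right) + 0 = \left(5961 + \sqrt{2} \sqrt{6}\right) + 0 = \left(5961 + 2 \sqrt{3}\right) + 0 = 5961 + 2 \sqrt{3}$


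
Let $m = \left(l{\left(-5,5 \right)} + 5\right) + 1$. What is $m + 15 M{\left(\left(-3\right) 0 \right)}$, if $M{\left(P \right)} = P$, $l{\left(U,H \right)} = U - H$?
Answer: $-4$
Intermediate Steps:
$m = -4$ ($m = \left(\left(-5 - 5\right) + 5\right) + 1 = \left(-10 + 5\right) + 1 = -5 + 1 = -4$)
$m + 15 M{\left(\left(-3\right) 0 \right)} = -4 + 15 \left(\left(-3\right) 0\right) = -4 + 15 \cdot 0 = -4 + 0 = -4$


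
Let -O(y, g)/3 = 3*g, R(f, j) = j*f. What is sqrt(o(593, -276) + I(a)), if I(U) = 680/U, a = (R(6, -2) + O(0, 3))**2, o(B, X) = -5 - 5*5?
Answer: 5*I*sqrt(1798)/39 ≈ 5.4363*I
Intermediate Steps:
R(f, j) = f*j
O(y, g) = -9*g
o(B, X) = -30 (o(B, X) = -5 - 25 = -30)
a = 1521 (a = (6*(-2) - 9*3)**2 = (-12 - 27)**2 = (-39)**2 = 1521)
sqrt(o(593, -276) + I(a)) = sqrt(-30 + 680/1521) = sqrt(-44950/1521) = 5*I*sqrt(1798)/39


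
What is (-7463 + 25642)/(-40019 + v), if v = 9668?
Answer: -18179/30351 ≈ -0.59896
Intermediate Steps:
(-7463 + 25642)/(-40019 + v) = (-7463 + 25642)/(-40019 + 9668) = 18179/(-30351) = 18179*(-1/30351) = -18179/30351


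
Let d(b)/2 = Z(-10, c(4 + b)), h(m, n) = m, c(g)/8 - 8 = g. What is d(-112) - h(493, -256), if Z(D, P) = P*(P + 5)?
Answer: 1271507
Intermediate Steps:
c(g) = 64 + 8*g
Z(D, P) = P*(5 + P)
d(b) = 2*(96 + 8*b)*(101 + 8*b) (d(b) = 2*((64 + 8*(4 + b))*(5 + (64 + 8*(4 + b)))) = 2*((64 + (32 + 8*b))*(5 + (64 + (32 + 8*b)))) = 2*((96 + 8*b)*(5 + (96 + 8*b))) = 2*((96 + 8*b)*(101 + 8*b)) = 2*(96 + 8*b)*(101 + 8*b))
d(-112) - h(493, -256) = 16*(12 - 112)*(101 + 8*(-112)) - 1*493 = 16*(-100)*(101 - 896) - 493 = 16*(-100)*(-795) - 493 = 1272000 - 493 = 1271507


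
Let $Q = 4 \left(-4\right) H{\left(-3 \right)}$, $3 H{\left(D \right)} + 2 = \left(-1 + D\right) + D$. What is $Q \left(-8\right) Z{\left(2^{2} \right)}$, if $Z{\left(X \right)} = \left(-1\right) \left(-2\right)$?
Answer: $-768$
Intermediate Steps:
$H{\left(D \right)} = -1 + \frac{2 D}{3}$ ($H{\left(D \right)} = - \frac{2}{3} + \frac{\left(-1 + D\right) + D}{3} = - \frac{2}{3} + \frac{-1 + 2 D}{3} = - \frac{2}{3} + \left(- \frac{1}{3} + \frac{2 D}{3}\right) = -1 + \frac{2 D}{3}$)
$Z{\left(X \right)} = 2$
$Q = 48$ ($Q = 4 \left(-4\right) \left(-1 + \frac{2}{3} \left(-3\right)\right) = - 16 \left(-1 - 2\right) = \left(-16\right) \left(-3\right) = 48$)
$Q \left(-8\right) Z{\left(2^{2} \right)} = 48 \left(-8\right) 2 = \left(-384\right) 2 = -768$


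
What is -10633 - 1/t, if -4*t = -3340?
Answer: -8878556/835 ≈ -10633.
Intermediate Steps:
t = 835 (t = -¼*(-3340) = 835)
-10633 - 1/t = -10633 - 1/835 = -8878556/835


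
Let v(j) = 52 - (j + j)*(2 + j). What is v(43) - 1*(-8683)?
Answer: 4865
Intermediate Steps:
v(j) = 52 - 2*j*(2 + j)
v(43) - 1*(-8683) = (52 - 4*43 - 2*43²) - 1*(-8683) = (52 - 172 - 2*1849) + 8683 = (52 - 172 - 3698) + 8683 = -3818 + 8683 = 4865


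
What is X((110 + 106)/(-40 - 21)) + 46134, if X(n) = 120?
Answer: 46254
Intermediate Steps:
X((110 + 106)/(-40 - 21)) + 46134 = 120 + 46134 = 46254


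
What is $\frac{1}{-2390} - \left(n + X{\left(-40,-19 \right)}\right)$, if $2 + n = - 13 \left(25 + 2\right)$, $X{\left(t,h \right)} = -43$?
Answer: $\frac{946439}{2390} \approx 396.0$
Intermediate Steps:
$n = -353$ ($n = -2 - 13 \left(25 + 2\right) = -2 - 351 = -353$)
$\frac{1}{-2390} - \left(n + X{\left(-40,-19 \right)}\right) = \frac{1}{-2390} - -396 = - \frac{1}{2390} + \left(43 + 353\right) = - \frac{1}{2390} + 396 = \frac{946439}{2390}$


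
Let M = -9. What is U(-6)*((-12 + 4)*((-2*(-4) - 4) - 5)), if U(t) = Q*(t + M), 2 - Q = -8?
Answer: -1200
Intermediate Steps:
Q = 10 (Q = 2 - 1*(-8) = 2 + 8 = 10)
U(t) = -90 + 10*t (U(t) = 10*(t - 9) = 10*(-9 + t) = -90 + 10*t)
U(-6)*((-12 + 4)*((-2*(-4) - 4) - 5)) = (-90 + 10*(-6))*((-12 + 4)*((-2*(-4) - 4) - 5)) = (-90 - 60)*(-8*((8 - 4) - 5)) = -(-1200)*(4 - 5) = -(-1200)*(-1) = -150*8 = -1200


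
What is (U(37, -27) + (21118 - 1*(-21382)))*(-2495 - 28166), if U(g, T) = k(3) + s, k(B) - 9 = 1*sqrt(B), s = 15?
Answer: -1303828364 - 30661*sqrt(3) ≈ -1.3039e+9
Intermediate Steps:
k(B) = 9 + sqrt(B) (k(B) = 9 + 1*sqrt(B) = 9 + sqrt(B))
U(g, T) = 24 + sqrt(3) (U(g, T) = (9 + sqrt(3)) + 15 = 24 + sqrt(3))
(U(37, -27) + (21118 - 1*(-21382)))*(-2495 - 28166) = ((24 + sqrt(3)) + (21118 - 1*(-21382)))*(-2495 - 28166) = ((24 + sqrt(3)) + (21118 + 21382))*(-30661) = ((24 + sqrt(3)) + 42500)*(-30661) = (42524 + sqrt(3))*(-30661) = -1303828364 - 30661*sqrt(3)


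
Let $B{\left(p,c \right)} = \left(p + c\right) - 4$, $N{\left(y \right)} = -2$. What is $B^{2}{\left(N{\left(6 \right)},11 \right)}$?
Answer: $25$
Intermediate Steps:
$B{\left(p,c \right)} = -4 + c + p$ ($B{\left(p,c \right)} = \left(c + p\right) - 4 = -4 + c + p$)
$B^{2}{\left(N{\left(6 \right)},11 \right)} = \left(-4 + 11 - 2\right)^{2} = 5^{2} = 25$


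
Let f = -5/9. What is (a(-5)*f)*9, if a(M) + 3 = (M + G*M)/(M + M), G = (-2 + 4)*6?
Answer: -35/2 ≈ -17.500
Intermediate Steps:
G = 12 (G = 2*6 = 12)
a(M) = 7/2 (a(M) = -3 + (M + 12*M)/(M + M) = -3 + (13*M)/((2*M)) = -3 + (13*M)*(1/(2*M)) = -3 + 13/2 = 7/2)
f = -5/9 (f = -5*1/9 = -5/9 ≈ -0.55556)
(a(-5)*f)*9 = ((7/2)*(-5/9))*9 = -35/18*9 = -35/2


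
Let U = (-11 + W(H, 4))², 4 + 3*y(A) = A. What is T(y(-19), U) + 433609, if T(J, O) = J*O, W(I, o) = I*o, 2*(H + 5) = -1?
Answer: 425260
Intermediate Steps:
H = -11/2 (H = -5 + (½)*(-1) = -5 - ½ = -11/2 ≈ -5.5000)
y(A) = -4/3 + A/3
U = 1089 (U = (-11 - 11/2*4)² = (-11 - 22)² = (-33)² = 1089)
T(y(-19), U) + 433609 = (-4/3 + (⅓)*(-19))*1089 + 433609 = (-4/3 - 19/3)*1089 + 433609 = -23/3*1089 + 433609 = -8349 + 433609 = 425260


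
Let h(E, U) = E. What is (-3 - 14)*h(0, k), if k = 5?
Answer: 0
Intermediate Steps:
(-3 - 14)*h(0, k) = (-3 - 14)*0 = -17*0 = 0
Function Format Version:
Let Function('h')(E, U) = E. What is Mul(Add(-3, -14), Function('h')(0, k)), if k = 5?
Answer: 0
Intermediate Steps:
Mul(Add(-3, -14), Function('h')(0, k)) = Mul(Add(-3, -14), 0) = Mul(-17, 0) = 0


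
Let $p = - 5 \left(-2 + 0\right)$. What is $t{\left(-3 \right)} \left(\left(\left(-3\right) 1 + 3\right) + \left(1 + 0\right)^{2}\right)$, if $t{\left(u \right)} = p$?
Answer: $10$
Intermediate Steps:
$p = 10$ ($p = \left(-5\right) \left(-2\right) = 10$)
$t{\left(u \right)} = 10$
$t{\left(-3 \right)} \left(\left(\left(-3\right) 1 + 3\right) + \left(1 + 0\right)^{2}\right) = 10 \left(\left(\left(-3\right) 1 + 3\right) + \left(1 + 0\right)^{2}\right) = 10 \left(\left(-3 + 3\right) + 1^{2}\right) = 10 \left(0 + 1\right) = 10 \cdot 1 = 10$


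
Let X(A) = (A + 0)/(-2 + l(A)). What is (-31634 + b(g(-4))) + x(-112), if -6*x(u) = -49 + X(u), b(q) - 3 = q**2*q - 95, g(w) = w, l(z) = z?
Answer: -10869443/342 ≈ -31782.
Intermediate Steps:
X(A) = A/(-2 + A) (X(A) = (A + 0)/(-2 + A) = A/(-2 + A))
b(q) = -92 + q**3 (b(q) = 3 + (q**2*q - 95) = 3 + (q**3 - 95) = 3 + (-95 + q**3) = -92 + q**3)
x(u) = 49/6 - u/(6*(-2 + u)) (x(u) = -(-49 + u/(-2 + u))/6 = 49/6 - u/(6*(-2 + u)))
(-31634 + b(g(-4))) + x(-112) = (-31634 + (-92 + (-4)**3)) + (-49 + 24*(-112))/(3*(-2 - 112)) = (-31634 + (-92 - 64)) + (1/3)*(-49 - 2688)/(-114) = (-31634 - 156) + (1/3)*(-1/114)*(-2737) = -31790 + 2737/342 = -10869443/342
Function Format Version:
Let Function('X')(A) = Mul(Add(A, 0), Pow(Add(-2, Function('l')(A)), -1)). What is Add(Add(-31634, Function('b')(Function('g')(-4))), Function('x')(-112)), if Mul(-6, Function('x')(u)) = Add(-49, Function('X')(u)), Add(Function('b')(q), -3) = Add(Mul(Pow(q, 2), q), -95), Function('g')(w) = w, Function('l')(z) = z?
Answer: Rational(-10869443, 342) ≈ -31782.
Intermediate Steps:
Function('X')(A) = Mul(A, Pow(Add(-2, A), -1)) (Function('X')(A) = Mul(Add(A, 0), Pow(Add(-2, A), -1)) = Mul(A, Pow(Add(-2, A), -1)))
Function('b')(q) = Add(-92, Pow(q, 3)) (Function('b')(q) = Add(3, Add(Mul(Pow(q, 2), q), -95)) = Add(3, Add(Pow(q, 3), -95)) = Add(3, Add(-95, Pow(q, 3))) = Add(-92, Pow(q, 3)))
Function('x')(u) = Add(Rational(49, 6), Mul(Rational(-1, 6), u, Pow(Add(-2, u), -1))) (Function('x')(u) = Mul(Rational(-1, 6), Add(-49, Mul(u, Pow(Add(-2, u), -1)))) = Add(Rational(49, 6), Mul(Rational(-1, 6), u, Pow(Add(-2, u), -1))))
Add(Add(-31634, Function('b')(Function('g')(-4))), Function('x')(-112)) = Add(Add(-31634, Add(-92, Pow(-4, 3))), Mul(Rational(1, 3), Pow(Add(-2, -112), -1), Add(-49, Mul(24, -112)))) = Add(Add(-31634, Add(-92, -64)), Mul(Rational(1, 3), Pow(-114, -1), Add(-49, -2688))) = Add(Add(-31634, -156), Mul(Rational(1, 3), Rational(-1, 114), -2737)) = Add(-31790, Rational(2737, 342)) = Rational(-10869443, 342)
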